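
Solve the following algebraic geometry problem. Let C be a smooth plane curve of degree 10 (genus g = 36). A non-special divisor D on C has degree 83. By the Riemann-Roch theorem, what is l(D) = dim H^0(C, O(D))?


First, compute the genus of a smooth plane curve of degree 10:
g = (d-1)(d-2)/2 = (10-1)(10-2)/2 = 36
For a non-special divisor D (i.e., h^1(D) = 0), Riemann-Roch gives:
l(D) = deg(D) - g + 1
Since deg(D) = 83 >= 2g - 1 = 71, D is non-special.
l(D) = 83 - 36 + 1 = 48

48


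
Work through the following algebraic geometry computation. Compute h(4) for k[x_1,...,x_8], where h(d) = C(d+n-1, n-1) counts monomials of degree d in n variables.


The Hilbert function for the polynomial ring in 8 variables is:
h(d) = C(d+n-1, n-1)
h(4) = C(4+8-1, 8-1) = C(11, 7)
= 11! / (7! * 4!)
= 330

330


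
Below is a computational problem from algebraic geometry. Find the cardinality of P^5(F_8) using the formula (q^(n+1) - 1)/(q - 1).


P^5(F_8) has (q^(n+1) - 1)/(q - 1) points.
= 8^5 + 8^4 + 8^3 + 8^2 + 8^1 + 8^0
= 32768 + 4096 + 512 + 64 + 8 + 1
= 37449

37449


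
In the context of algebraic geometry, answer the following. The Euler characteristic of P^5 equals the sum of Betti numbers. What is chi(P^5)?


The complex projective space P^5 has one cell in each even real dimension 0, 2, ..., 10.
The cohomology groups are H^{2k}(P^5) = Z for k = 0,...,5, and 0 otherwise.
Euler characteristic = sum of Betti numbers = 1 per even-dimensional cohomology group.
chi(P^5) = 5 + 1 = 6

6


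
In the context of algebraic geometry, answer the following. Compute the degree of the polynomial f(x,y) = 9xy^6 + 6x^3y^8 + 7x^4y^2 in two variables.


Examine each term for its total degree (sum of exponents).
  Term '9xy^6' has total degree 1+6 = 7.
  Term '6x^3y^8' has total degree 3+8 = 11.
  Term '7x^4y^2' has total degree 4+2 = 6.
The maximum total degree among all terms is 11.

11


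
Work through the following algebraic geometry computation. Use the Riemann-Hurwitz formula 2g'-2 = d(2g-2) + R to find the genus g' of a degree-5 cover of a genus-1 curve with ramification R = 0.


Riemann-Hurwitz formula: 2g' - 2 = d(2g - 2) + R
Given: d = 5, g = 1, R = 0
2g' - 2 = 5*(2*1 - 2) + 0
2g' - 2 = 5*0 + 0
2g' - 2 = 0 + 0 = 0
2g' = 2
g' = 1

1


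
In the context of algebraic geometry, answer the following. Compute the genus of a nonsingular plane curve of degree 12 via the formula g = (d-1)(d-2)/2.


Using the genus formula for smooth plane curves:
g = (d-1)(d-2)/2
g = (12-1)(12-2)/2
g = 11*10/2
g = 110/2 = 55

55


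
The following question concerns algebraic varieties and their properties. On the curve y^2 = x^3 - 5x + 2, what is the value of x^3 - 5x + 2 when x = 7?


Compute x^3 - 5x + 2 at x = 7:
x^3 = 7^3 = 343
(-5)*x = (-5)*7 = -35
Sum: 343 - 35 + 2 = 310

310


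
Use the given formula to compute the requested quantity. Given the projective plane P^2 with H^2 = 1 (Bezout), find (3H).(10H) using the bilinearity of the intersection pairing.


Using bilinearity of the intersection pairing on the projective plane P^2:
(aH).(bH) = ab * (H.H)
We have H^2 = 1 (Bezout).
D.E = (3H).(10H) = 3*10*1
= 30*1
= 30

30


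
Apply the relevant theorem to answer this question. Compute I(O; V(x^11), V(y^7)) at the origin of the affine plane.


The intersection multiplicity of V(x^a) and V(y^b) at the origin is:
I(O; V(x^11), V(y^7)) = dim_k(k[x,y]/(x^11, y^7))
A basis for k[x,y]/(x^11, y^7) is the set of monomials x^i * y^j
where 0 <= i < 11 and 0 <= j < 7.
The number of such monomials is 11 * 7 = 77

77


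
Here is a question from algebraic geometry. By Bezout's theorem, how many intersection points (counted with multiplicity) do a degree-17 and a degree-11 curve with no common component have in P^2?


Bezout's theorem states the intersection count equals the product of degrees.
Intersection count = 17 * 11 = 187

187


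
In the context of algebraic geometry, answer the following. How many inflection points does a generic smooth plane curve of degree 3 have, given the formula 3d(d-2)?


For a general smooth plane curve C of degree d, the inflection points are
the intersection of C with its Hessian curve, which has degree 3(d-2).
By Bezout, the total intersection number is d * 3(d-2) = 3 * 3 = 9.
For a general curve every flex is ordinary, so each contributes
multiplicity 1 to C·Hess(C), and the number of distinct inflection
points is 3d(d-2).
Inflection points = 3*3*(3-2) = 3*3*1 = 9

9


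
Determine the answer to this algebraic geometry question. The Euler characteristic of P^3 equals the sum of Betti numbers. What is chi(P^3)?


The complex projective space P^3 has one cell in each even real dimension 0, 2, ..., 6.
The cohomology groups are H^{2k}(P^3) = Z for k = 0,...,3, and 0 otherwise.
Euler characteristic = sum of Betti numbers = 1 per even-dimensional cohomology group.
chi(P^3) = 3 + 1 = 4

4


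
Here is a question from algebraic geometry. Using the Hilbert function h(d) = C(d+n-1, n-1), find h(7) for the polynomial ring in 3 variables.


The Hilbert function for the polynomial ring in 3 variables is:
h(d) = C(d+n-1, n-1)
h(7) = C(7+3-1, 3-1) = C(9, 2)
= 9! / (2! * 7!)
= 36

36


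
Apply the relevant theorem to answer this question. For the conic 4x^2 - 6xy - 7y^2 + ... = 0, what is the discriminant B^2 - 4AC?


The discriminant of a conic Ax^2 + Bxy + Cy^2 + ... = 0 is B^2 - 4AC.
B^2 = (-6)^2 = 36
4AC = 4*4*(-7) = -112
Discriminant = 36 + 112 = 148

148


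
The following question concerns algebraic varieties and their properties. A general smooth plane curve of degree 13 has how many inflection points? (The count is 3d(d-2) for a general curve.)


For a general smooth plane curve C of degree d, the inflection points are
the intersection of C with its Hessian curve, which has degree 3(d-2).
By Bezout, the total intersection number is d * 3(d-2) = 13 * 33 = 429.
For a general curve every flex is ordinary, so each contributes
multiplicity 1 to C·Hess(C), and the number of distinct inflection
points is 3d(d-2).
Inflection points = 3*13*(13-2) = 3*13*11 = 429

429


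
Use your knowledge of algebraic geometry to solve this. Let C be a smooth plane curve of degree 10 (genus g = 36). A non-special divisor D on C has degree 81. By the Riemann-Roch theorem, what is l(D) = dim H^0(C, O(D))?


First, compute the genus of a smooth plane curve of degree 10:
g = (d-1)(d-2)/2 = (10-1)(10-2)/2 = 36
For a non-special divisor D (i.e., h^1(D) = 0), Riemann-Roch gives:
l(D) = deg(D) - g + 1
Since deg(D) = 81 >= 2g - 1 = 71, D is non-special.
l(D) = 81 - 36 + 1 = 46

46


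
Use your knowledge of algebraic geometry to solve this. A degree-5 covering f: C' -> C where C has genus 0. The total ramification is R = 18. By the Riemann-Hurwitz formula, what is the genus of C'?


Riemann-Hurwitz formula: 2g' - 2 = d(2g - 2) + R
Given: d = 5, g = 0, R = 18
2g' - 2 = 5*(2*0 - 2) + 18
2g' - 2 = 5*(-2) + 18
2g' - 2 = -10 + 18 = 8
2g' = 10
g' = 5

5


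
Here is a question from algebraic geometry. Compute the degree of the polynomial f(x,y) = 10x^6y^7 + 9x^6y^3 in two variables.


Examine each term for its total degree (sum of exponents).
  Term '10x^6y^7' has total degree 6+7 = 13.
  Term '9x^6y^3' has total degree 6+3 = 9.
The maximum total degree among all terms is 13.

13


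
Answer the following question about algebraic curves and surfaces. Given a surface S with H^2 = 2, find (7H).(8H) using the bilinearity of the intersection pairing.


Using bilinearity of the intersection pairing on a surface S:
(aH).(bH) = ab * (H.H)
We have H^2 = 2.
D.E = (7H).(8H) = 7*8*2
= 56*2
= 112

112


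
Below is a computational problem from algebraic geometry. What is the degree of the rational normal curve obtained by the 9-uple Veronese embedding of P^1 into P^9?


The rational normal curve in P^9 is the image of P^1 under the 9-uple Veronese.
A general hyperplane in P^9 pulls back to a degree-9 form on P^1, which has 9 zeros,
so the curve meets a general hyperplane in 9 points. Degree = 9.

9


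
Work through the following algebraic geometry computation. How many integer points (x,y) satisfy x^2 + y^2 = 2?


Systematically check integer values of x where x^2 <= 2.
For each valid x, check if 2 - x^2 is a perfect square.
x=1: 2 - 1 = 1, sqrt = 1 (valid)
Total integer solutions found: 4

4


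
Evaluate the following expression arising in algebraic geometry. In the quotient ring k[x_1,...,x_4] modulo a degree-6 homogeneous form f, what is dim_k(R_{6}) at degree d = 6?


For R = k[x_1,...,x_n]/(f) with f homogeneous of degree e:
The Hilbert series is (1 - t^e)/(1 - t)^n.
So h(d) = C(d+n-1, n-1) - C(d-e+n-1, n-1) for d >= e.
With n=4, e=6, d=6:
C(6+4-1, 4-1) = C(9, 3) = 84
C(6-6+4-1, 4-1) = C(3, 3) = 1
h(6) = 84 - 1 = 83

83


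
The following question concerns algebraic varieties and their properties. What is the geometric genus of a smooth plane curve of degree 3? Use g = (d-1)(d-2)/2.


Using the genus formula for smooth plane curves:
g = (d-1)(d-2)/2
g = (3-1)(3-2)/2
g = 2*1/2
g = 2/2 = 1

1


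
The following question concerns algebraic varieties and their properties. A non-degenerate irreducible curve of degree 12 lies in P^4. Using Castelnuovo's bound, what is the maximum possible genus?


Castelnuovo's bound: write d - 1 = m(r-1) + epsilon with 0 <= epsilon < r-1.
d - 1 = 12 - 1 = 11
r - 1 = 4 - 1 = 3
11 = 3*3 + 2, so m = 3, epsilon = 2
pi(d, r) = m(m-1)(r-1)/2 + m*epsilon
= 3*2*3/2 + 3*2
= 18/2 + 6
= 9 + 6 = 15

15


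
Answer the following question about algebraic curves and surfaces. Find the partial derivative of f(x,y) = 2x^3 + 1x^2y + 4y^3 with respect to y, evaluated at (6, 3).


df/dy = 1*x^2 + 3*4*y^2
At (6,3): 1*6^2 + 3*4*3^2
= 36 + 108
= 144

144


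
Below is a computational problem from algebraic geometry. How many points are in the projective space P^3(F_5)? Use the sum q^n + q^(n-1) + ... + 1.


P^3(F_5) has (q^(n+1) - 1)/(q - 1) points.
= 5^3 + 5^2 + 5^1 + 5^0
= 125 + 25 + 5 + 1
= 156

156


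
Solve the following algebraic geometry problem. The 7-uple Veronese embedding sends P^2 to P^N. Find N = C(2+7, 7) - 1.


The Veronese embedding v_d: P^n -> P^N maps each point to all
degree-d monomials in n+1 homogeneous coordinates.
N = C(n+d, d) - 1
N = C(2+7, 7) - 1
N = C(9, 7) - 1
C(9, 7) = 36
N = 36 - 1 = 35

35


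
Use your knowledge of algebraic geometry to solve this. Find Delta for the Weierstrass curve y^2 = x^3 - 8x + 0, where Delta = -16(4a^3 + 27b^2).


Compute each component:
4a^3 = 4*(-8)^3 = 4*(-512) = -2048
27b^2 = 27*0^2 = 27*0 = 0
4a^3 + 27b^2 = -2048 + 0 = -2048
Delta = -16*(-2048) = 32768

32768


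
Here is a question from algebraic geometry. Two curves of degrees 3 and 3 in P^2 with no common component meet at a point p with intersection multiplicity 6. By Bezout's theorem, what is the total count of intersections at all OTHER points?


By Bezout's theorem, the total intersection number is d1 * d2.
Total = 3 * 3 = 9
Intersection multiplicity at p = 6
Remaining intersections = 9 - 6 = 3

3


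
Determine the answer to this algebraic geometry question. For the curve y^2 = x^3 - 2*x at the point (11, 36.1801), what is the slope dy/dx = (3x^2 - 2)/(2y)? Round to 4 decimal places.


Using implicit differentiation of y^2 = x^3 - 2*x:
2y * dy/dx = 3x^2 - 2
dy/dx = (3x^2 - 2)/(2y)
Numerator: 3*11^2 - 2 = 361
Denominator: 2*36.1801 = 72.3602
dy/dx = 361/72.3602 = 4.9889

4.9889


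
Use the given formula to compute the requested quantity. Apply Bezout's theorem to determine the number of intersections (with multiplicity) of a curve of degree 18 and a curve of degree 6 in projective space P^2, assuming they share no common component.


Bezout's theorem states the intersection count equals the product of degrees.
Intersection count = 18 * 6 = 108

108


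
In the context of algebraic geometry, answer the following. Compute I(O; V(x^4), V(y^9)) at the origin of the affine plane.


The intersection multiplicity of V(x^a) and V(y^b) at the origin is:
I(O; V(x^4), V(y^9)) = dim_k(k[x,y]/(x^4, y^9))
A basis for k[x,y]/(x^4, y^9) is the set of monomials x^i * y^j
where 0 <= i < 4 and 0 <= j < 9.
The number of such monomials is 4 * 9 = 36

36


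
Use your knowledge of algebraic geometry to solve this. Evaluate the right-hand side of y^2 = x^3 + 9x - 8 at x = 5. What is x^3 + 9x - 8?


Compute x^3 + 9x - 8 at x = 5:
x^3 = 5^3 = 125
9*x = 9*5 = 45
Sum: 125 + 45 - 8 = 162

162


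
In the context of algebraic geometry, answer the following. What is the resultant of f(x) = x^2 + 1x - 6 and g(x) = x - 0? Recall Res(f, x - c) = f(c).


For Res(f, x - c), we evaluate f at x = c.
f(0) = 0^2 + 1*0 - 6
= 0 + 0 - 6
= 0 - 6 = -6
Res(f, g) = -6

-6


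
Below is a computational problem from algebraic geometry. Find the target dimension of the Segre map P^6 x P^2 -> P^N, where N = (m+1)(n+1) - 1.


The Segre embedding maps P^m x P^n into P^N via
all products of coordinates from each factor.
N = (m+1)(n+1) - 1
N = (6+1)(2+1) - 1
N = 7*3 - 1
N = 21 - 1 = 20

20


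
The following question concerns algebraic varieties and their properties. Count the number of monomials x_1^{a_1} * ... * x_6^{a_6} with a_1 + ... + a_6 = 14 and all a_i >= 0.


The number of degree-14 monomials in 6 variables is C(d+n-1, n-1).
= C(14+6-1, 6-1) = C(19, 5)
= 11628

11628


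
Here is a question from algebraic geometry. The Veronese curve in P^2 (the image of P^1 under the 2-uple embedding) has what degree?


The rational normal curve in P^2 is the image of P^1 under the 2-uple Veronese.
A general hyperplane in P^2 pulls back to a degree-2 form on P^1, which has 2 zeros,
so the curve meets a general hyperplane in 2 points. Degree = 2.

2


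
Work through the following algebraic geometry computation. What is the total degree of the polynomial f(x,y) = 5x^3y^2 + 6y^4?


Examine each term for its total degree (sum of exponents).
  Term '5x^3y^2' has total degree 3+2 = 5.
  Term '6y^4' has total degree 0+4 = 4.
The maximum total degree among all terms is 5.

5


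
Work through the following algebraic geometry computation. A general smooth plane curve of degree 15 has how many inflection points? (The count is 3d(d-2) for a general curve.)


For a general smooth plane curve C of degree d, the inflection points are
the intersection of C with its Hessian curve, which has degree 3(d-2).
By Bezout, the total intersection number is d * 3(d-2) = 15 * 39 = 585.
For a general curve every flex is ordinary, so each contributes
multiplicity 1 to C·Hess(C), and the number of distinct inflection
points is 3d(d-2).
Inflection points = 3*15*(15-2) = 3*15*13 = 585

585


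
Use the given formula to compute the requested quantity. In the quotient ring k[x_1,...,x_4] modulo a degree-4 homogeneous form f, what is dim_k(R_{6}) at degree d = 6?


For R = k[x_1,...,x_n]/(f) with f homogeneous of degree e:
The Hilbert series is (1 - t^e)/(1 - t)^n.
So h(d) = C(d+n-1, n-1) - C(d-e+n-1, n-1) for d >= e.
With n=4, e=4, d=6:
C(6+4-1, 4-1) = C(9, 3) = 84
C(6-4+4-1, 4-1) = C(5, 3) = 10
h(6) = 84 - 10 = 74

74


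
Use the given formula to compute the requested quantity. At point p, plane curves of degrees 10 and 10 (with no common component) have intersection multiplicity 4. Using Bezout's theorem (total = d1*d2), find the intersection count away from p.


By Bezout's theorem, the total intersection number is d1 * d2.
Total = 10 * 10 = 100
Intersection multiplicity at p = 4
Remaining intersections = 100 - 4 = 96

96


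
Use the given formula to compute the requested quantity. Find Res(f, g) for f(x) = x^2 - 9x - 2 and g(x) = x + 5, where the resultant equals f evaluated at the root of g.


For Res(f, x - c), we evaluate f at x = c.
f(-5) = (-5)^2 - 9*(-5) - 2
= 25 + 45 - 2
= 70 - 2 = 68
Res(f, g) = 68

68


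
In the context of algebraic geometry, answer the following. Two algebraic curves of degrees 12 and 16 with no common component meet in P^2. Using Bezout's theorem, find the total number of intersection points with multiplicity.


Bezout's theorem states the intersection count equals the product of degrees.
Intersection count = 12 * 16 = 192

192


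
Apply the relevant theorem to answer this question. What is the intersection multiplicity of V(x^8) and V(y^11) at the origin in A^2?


The intersection multiplicity of V(x^a) and V(y^b) at the origin is:
I(O; V(x^8), V(y^11)) = dim_k(k[x,y]/(x^8, y^11))
A basis for k[x,y]/(x^8, y^11) is the set of monomials x^i * y^j
where 0 <= i < 8 and 0 <= j < 11.
The number of such monomials is 8 * 11 = 88

88


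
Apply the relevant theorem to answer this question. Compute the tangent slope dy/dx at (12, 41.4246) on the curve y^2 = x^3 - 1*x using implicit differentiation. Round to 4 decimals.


Using implicit differentiation of y^2 = x^3 - 1*x:
2y * dy/dx = 3x^2 - 1
dy/dx = (3x^2 - 1)/(2y)
Numerator: 3*12^2 - 1 = 431
Denominator: 2*41.4246 = 82.8492
dy/dx = 431/82.8492 = 5.2022

5.2022


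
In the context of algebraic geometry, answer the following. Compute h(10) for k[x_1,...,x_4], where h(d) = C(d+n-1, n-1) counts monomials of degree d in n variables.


The Hilbert function for the polynomial ring in 4 variables is:
h(d) = C(d+n-1, n-1)
h(10) = C(10+4-1, 4-1) = C(13, 3)
= 13! / (3! * 10!)
= 286

286


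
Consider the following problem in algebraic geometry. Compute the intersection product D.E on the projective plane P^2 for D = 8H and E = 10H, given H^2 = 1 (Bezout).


Using bilinearity of the intersection pairing on the projective plane P^2:
(aH).(bH) = ab * (H.H)
We have H^2 = 1 (Bezout).
D.E = (8H).(10H) = 8*10*1
= 80*1
= 80

80


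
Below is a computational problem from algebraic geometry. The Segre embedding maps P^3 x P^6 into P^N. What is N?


The Segre embedding maps P^m x P^n into P^N via
all products of coordinates from each factor.
N = (m+1)(n+1) - 1
N = (3+1)(6+1) - 1
N = 4*7 - 1
N = 28 - 1 = 27

27


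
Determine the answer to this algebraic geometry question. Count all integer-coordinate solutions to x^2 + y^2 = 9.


Systematically check integer values of x where x^2 <= 9.
For each valid x, check if 9 - x^2 is a perfect square.
x=0: 9 - 0 = 9, sqrt = 3 (valid)
x=3: 9 - 9 = 0, sqrt = 0 (valid)
Total integer solutions found: 4

4


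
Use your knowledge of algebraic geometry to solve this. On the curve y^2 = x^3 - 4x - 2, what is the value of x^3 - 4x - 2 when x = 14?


Compute x^3 - 4x - 2 at x = 14:
x^3 = 14^3 = 2744
(-4)*x = (-4)*14 = -56
Sum: 2744 - 56 - 2 = 2686

2686


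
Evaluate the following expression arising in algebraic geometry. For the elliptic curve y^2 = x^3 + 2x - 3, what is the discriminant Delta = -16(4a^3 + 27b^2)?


Compute each component:
4a^3 = 4*2^3 = 4*8 = 32
27b^2 = 27*(-3)^2 = 27*9 = 243
4a^3 + 27b^2 = 32 + 243 = 275
Delta = -16*275 = -4400

-4400


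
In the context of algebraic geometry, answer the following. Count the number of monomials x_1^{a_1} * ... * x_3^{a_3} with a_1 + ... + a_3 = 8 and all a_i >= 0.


The number of degree-8 monomials in 3 variables is C(d+n-1, n-1).
= C(8+3-1, 3-1) = C(10, 2)
= 45

45


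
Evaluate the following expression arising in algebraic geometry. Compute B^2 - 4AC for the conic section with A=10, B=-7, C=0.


The discriminant of a conic Ax^2 + Bxy + Cy^2 + ... = 0 is B^2 - 4AC.
B^2 = (-7)^2 = 49
4AC = 4*10*0 = 0
Discriminant = 49 + 0 = 49

49


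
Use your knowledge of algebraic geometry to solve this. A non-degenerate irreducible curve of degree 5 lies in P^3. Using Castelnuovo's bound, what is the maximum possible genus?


Castelnuovo's bound: write d - 1 = m(r-1) + epsilon with 0 <= epsilon < r-1.
d - 1 = 5 - 1 = 4
r - 1 = 3 - 1 = 2
4 = 2*2 + 0, so m = 2, epsilon = 0
pi(d, r) = m(m-1)(r-1)/2 + m*epsilon
= 2*1*2/2 + 2*0
= 4/2 + 0
= 2 + 0 = 2

2


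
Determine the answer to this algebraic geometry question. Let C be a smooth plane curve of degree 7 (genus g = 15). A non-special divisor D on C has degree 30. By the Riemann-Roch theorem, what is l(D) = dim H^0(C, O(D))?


First, compute the genus of a smooth plane curve of degree 7:
g = (d-1)(d-2)/2 = (7-1)(7-2)/2 = 15
For a non-special divisor D (i.e., h^1(D) = 0), Riemann-Roch gives:
l(D) = deg(D) - g + 1
Since deg(D) = 30 >= 2g - 1 = 29, D is non-special.
l(D) = 30 - 15 + 1 = 16

16


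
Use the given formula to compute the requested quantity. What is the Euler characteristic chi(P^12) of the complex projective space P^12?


The complex projective space P^12 has one cell in each even real dimension 0, 2, ..., 24.
The cohomology groups are H^{2k}(P^12) = Z for k = 0,...,12, and 0 otherwise.
Euler characteristic = sum of Betti numbers = 1 per even-dimensional cohomology group.
chi(P^12) = 12 + 1 = 13

13


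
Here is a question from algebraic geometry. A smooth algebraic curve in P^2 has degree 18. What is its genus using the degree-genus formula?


Using the genus formula for smooth plane curves:
g = (d-1)(d-2)/2
g = (18-1)(18-2)/2
g = 17*16/2
g = 272/2 = 136

136


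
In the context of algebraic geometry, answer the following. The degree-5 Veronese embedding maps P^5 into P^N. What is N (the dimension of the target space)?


The Veronese embedding v_d: P^n -> P^N maps each point to all
degree-d monomials in n+1 homogeneous coordinates.
N = C(n+d, d) - 1
N = C(5+5, 5) - 1
N = C(10, 5) - 1
C(10, 5) = 252
N = 252 - 1 = 251

251


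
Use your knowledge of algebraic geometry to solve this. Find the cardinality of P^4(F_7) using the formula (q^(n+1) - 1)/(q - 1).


P^4(F_7) has (q^(n+1) - 1)/(q - 1) points.
= 7^4 + 7^3 + 7^2 + 7^1 + 7^0
= 2401 + 343 + 49 + 7 + 1
= 2801

2801


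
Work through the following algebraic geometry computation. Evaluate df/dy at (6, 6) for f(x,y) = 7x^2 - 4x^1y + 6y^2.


df/dy = (-4)*x^1 + 2*6*y^1
At (6,6): (-4)*6^1 + 2*6*6^1
= -24 + 72
= 48

48


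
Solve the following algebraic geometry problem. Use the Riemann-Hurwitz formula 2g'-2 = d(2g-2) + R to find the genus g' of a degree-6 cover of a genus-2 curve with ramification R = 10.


Riemann-Hurwitz formula: 2g' - 2 = d(2g - 2) + R
Given: d = 6, g = 2, R = 10
2g' - 2 = 6*(2*2 - 2) + 10
2g' - 2 = 6*2 + 10
2g' - 2 = 12 + 10 = 22
2g' = 24
g' = 12

12


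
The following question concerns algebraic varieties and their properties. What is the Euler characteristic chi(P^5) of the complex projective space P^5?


The complex projective space P^5 has one cell in each even real dimension 0, 2, ..., 10.
The cohomology groups are H^{2k}(P^5) = Z for k = 0,...,5, and 0 otherwise.
Euler characteristic = sum of Betti numbers = 1 per even-dimensional cohomology group.
chi(P^5) = 5 + 1 = 6

6


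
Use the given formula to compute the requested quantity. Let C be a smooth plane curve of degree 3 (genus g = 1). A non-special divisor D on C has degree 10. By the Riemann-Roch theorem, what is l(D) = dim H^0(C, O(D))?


First, compute the genus of a smooth plane curve of degree 3:
g = (d-1)(d-2)/2 = (3-1)(3-2)/2 = 1
For a non-special divisor D (i.e., h^1(D) = 0), Riemann-Roch gives:
l(D) = deg(D) - g + 1
Since deg(D) = 10 >= 2g - 1 = 1, D is non-special.
l(D) = 10 - 1 + 1 = 10

10


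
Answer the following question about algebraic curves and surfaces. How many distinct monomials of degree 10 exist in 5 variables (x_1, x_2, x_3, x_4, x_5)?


The number of degree-10 monomials in 5 variables is C(d+n-1, n-1).
= C(10+5-1, 5-1) = C(14, 4)
= 1001

1001


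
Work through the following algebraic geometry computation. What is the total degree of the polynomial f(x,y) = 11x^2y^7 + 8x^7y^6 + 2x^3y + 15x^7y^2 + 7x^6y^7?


Examine each term for its total degree (sum of exponents).
  Term '11x^2y^7' has total degree 2+7 = 9.
  Term '8x^7y^6' has total degree 7+6 = 13.
  Term '2x^3y' has total degree 3+1 = 4.
  Term '15x^7y^2' has total degree 7+2 = 9.
  Term '7x^6y^7' has total degree 6+7 = 13.
The maximum total degree among all terms is 13.

13


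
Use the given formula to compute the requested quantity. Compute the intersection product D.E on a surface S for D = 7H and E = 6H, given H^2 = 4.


Using bilinearity of the intersection pairing on a surface S:
(aH).(bH) = ab * (H.H)
We have H^2 = 4.
D.E = (7H).(6H) = 7*6*4
= 42*4
= 168

168


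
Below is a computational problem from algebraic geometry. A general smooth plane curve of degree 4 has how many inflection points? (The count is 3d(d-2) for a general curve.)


For a general smooth plane curve C of degree d, the inflection points are
the intersection of C with its Hessian curve, which has degree 3(d-2).
By Bezout, the total intersection number is d * 3(d-2) = 4 * 6 = 24.
For a general curve every flex is ordinary, so each contributes
multiplicity 1 to C·Hess(C), and the number of distinct inflection
points is 3d(d-2).
Inflection points = 3*4*(4-2) = 3*4*2 = 24

24


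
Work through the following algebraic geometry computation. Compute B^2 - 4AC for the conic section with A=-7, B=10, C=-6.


The discriminant of a conic Ax^2 + Bxy + Cy^2 + ... = 0 is B^2 - 4AC.
B^2 = 10^2 = 100
4AC = 4*(-7)*(-6) = 168
Discriminant = 100 - 168 = -68

-68


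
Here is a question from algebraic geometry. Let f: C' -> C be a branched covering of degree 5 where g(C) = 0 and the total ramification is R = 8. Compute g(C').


Riemann-Hurwitz formula: 2g' - 2 = d(2g - 2) + R
Given: d = 5, g = 0, R = 8
2g' - 2 = 5*(2*0 - 2) + 8
2g' - 2 = 5*(-2) + 8
2g' - 2 = -10 + 8 = -2
2g' = 0
g' = 0

0


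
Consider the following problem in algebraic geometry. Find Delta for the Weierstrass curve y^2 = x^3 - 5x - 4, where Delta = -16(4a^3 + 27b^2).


Compute each component:
4a^3 = 4*(-5)^3 = 4*(-125) = -500
27b^2 = 27*(-4)^2 = 27*16 = 432
4a^3 + 27b^2 = -500 + 432 = -68
Delta = -16*(-68) = 1088

1088


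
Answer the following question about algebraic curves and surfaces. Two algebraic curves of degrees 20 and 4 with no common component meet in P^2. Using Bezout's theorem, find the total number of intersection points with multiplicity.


Bezout's theorem states the intersection count equals the product of degrees.
Intersection count = 20 * 4 = 80

80


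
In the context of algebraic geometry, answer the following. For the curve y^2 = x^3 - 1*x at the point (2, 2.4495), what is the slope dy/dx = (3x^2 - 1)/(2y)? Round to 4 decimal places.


Using implicit differentiation of y^2 = x^3 - 1*x:
2y * dy/dx = 3x^2 - 1
dy/dx = (3x^2 - 1)/(2y)
Numerator: 3*2^2 - 1 = 11
Denominator: 2*2.4495 = 4.899
dy/dx = 11/4.899 = 2.2454

2.2454


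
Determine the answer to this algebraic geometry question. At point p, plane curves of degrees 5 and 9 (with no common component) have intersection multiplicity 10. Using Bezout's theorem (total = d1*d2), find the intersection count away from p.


By Bezout's theorem, the total intersection number is d1 * d2.
Total = 5 * 9 = 45
Intersection multiplicity at p = 10
Remaining intersections = 45 - 10 = 35

35


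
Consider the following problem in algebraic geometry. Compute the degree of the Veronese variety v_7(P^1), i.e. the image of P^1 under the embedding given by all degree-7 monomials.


The Veronese variety v_7(P^1) has degree d^r.
d^r = 7^1 = 7

7


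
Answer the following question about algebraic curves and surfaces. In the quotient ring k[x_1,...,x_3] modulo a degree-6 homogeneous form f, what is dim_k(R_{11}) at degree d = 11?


For R = k[x_1,...,x_n]/(f) with f homogeneous of degree e:
The Hilbert series is (1 - t^e)/(1 - t)^n.
So h(d) = C(d+n-1, n-1) - C(d-e+n-1, n-1) for d >= e.
With n=3, e=6, d=11:
C(11+3-1, 3-1) = C(13, 2) = 78
C(11-6+3-1, 3-1) = C(7, 2) = 21
h(11) = 78 - 21 = 57

57


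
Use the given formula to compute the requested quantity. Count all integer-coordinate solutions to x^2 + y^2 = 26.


Systematically check integer values of x where x^2 <= 26.
For each valid x, check if 26 - x^2 is a perfect square.
x=1: 26 - 1 = 25, sqrt = 5 (valid)
x=5: 26 - 25 = 1, sqrt = 1 (valid)
Total integer solutions found: 8

8


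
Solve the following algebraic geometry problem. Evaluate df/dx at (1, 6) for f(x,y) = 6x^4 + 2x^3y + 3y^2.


df/dx = 4*6*x^3 + 3*2*x^2*y
At (1,6): 4*6*1^3 + 3*2*1^2*6
= 24 + 36
= 60

60


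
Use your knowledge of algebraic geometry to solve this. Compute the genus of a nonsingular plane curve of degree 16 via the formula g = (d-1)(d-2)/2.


Using the genus formula for smooth plane curves:
g = (d-1)(d-2)/2
g = (16-1)(16-2)/2
g = 15*14/2
g = 210/2 = 105

105


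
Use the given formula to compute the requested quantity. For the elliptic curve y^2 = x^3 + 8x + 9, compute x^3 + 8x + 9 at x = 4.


Compute x^3 + 8x + 9 at x = 4:
x^3 = 4^3 = 64
8*x = 8*4 = 32
Sum: 64 + 32 + 9 = 105

105


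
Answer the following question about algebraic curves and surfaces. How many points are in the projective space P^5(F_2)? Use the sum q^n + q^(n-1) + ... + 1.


P^5(F_2) has (q^(n+1) - 1)/(q - 1) points.
= 2^5 + 2^4 + 2^3 + 2^2 + 2^1 + 2^0
= 32 + 16 + 8 + 4 + 2 + 1
= 63

63


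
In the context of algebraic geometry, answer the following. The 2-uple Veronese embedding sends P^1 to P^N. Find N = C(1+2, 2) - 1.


The Veronese embedding v_d: P^n -> P^N maps each point to all
degree-d monomials in n+1 homogeneous coordinates.
N = C(n+d, d) - 1
N = C(1+2, 2) - 1
N = C(3, 2) - 1
C(3, 2) = 3
N = 3 - 1 = 2

2


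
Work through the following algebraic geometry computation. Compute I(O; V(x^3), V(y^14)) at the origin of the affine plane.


The intersection multiplicity of V(x^a) and V(y^b) at the origin is:
I(O; V(x^3), V(y^14)) = dim_k(k[x,y]/(x^3, y^14))
A basis for k[x,y]/(x^3, y^14) is the set of monomials x^i * y^j
where 0 <= i < 3 and 0 <= j < 14.
The number of such monomials is 3 * 14 = 42

42


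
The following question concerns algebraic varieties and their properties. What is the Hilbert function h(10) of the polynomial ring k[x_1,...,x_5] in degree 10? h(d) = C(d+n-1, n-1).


The Hilbert function for the polynomial ring in 5 variables is:
h(d) = C(d+n-1, n-1)
h(10) = C(10+5-1, 5-1) = C(14, 4)
= 14! / (4! * 10!)
= 1001

1001


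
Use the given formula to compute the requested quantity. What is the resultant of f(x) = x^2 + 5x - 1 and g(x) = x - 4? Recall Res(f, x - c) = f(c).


For Res(f, x - c), we evaluate f at x = c.
f(4) = 4^2 + 5*4 - 1
= 16 + 20 - 1
= 36 - 1 = 35
Res(f, g) = 35

35


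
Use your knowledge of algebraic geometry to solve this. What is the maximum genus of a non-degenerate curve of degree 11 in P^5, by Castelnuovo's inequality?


Castelnuovo's bound: write d - 1 = m(r-1) + epsilon with 0 <= epsilon < r-1.
d - 1 = 11 - 1 = 10
r - 1 = 5 - 1 = 4
10 = 2*4 + 2, so m = 2, epsilon = 2
pi(d, r) = m(m-1)(r-1)/2 + m*epsilon
= 2*1*4/2 + 2*2
= 8/2 + 4
= 4 + 4 = 8

8


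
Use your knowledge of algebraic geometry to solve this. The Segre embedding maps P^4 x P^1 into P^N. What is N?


The Segre embedding maps P^m x P^n into P^N via
all products of coordinates from each factor.
N = (m+1)(n+1) - 1
N = (4+1)(1+1) - 1
N = 5*2 - 1
N = 10 - 1 = 9

9


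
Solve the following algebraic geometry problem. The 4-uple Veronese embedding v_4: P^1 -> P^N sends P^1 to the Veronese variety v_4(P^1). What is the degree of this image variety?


The Veronese variety v_4(P^1) has degree d^r.
d^r = 4^1 = 4

4


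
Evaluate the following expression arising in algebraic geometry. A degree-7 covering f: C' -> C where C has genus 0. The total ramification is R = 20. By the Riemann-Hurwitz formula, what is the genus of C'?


Riemann-Hurwitz formula: 2g' - 2 = d(2g - 2) + R
Given: d = 7, g = 0, R = 20
2g' - 2 = 7*(2*0 - 2) + 20
2g' - 2 = 7*(-2) + 20
2g' - 2 = -14 + 20 = 6
2g' = 8
g' = 4

4


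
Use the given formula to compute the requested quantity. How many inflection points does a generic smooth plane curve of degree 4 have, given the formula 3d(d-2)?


For a general smooth plane curve C of degree d, the inflection points are
the intersection of C with its Hessian curve, which has degree 3(d-2).
By Bezout, the total intersection number is d * 3(d-2) = 4 * 6 = 24.
For a general curve every flex is ordinary, so each contributes
multiplicity 1 to C·Hess(C), and the number of distinct inflection
points is 3d(d-2).
Inflection points = 3*4*(4-2) = 3*4*2 = 24

24


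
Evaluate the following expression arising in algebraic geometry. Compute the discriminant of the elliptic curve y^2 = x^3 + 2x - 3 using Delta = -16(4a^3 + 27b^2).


Compute each component:
4a^3 = 4*2^3 = 4*8 = 32
27b^2 = 27*(-3)^2 = 27*9 = 243
4a^3 + 27b^2 = 32 + 243 = 275
Delta = -16*275 = -4400

-4400


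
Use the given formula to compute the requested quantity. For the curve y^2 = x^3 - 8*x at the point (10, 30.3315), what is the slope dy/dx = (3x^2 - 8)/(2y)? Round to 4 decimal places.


Using implicit differentiation of y^2 = x^3 - 8*x:
2y * dy/dx = 3x^2 - 8
dy/dx = (3x^2 - 8)/(2y)
Numerator: 3*10^2 - 8 = 292
Denominator: 2*30.3315 = 60.663
dy/dx = 292/60.663 = 4.8135

4.8135


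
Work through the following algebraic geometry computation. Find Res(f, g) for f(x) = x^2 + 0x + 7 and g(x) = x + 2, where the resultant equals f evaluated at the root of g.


For Res(f, x - c), we evaluate f at x = c.
f(-2) = (-2)^2 + 0*(-2) + 7
= 4 + 0 + 7
= 4 + 7 = 11
Res(f, g) = 11

11


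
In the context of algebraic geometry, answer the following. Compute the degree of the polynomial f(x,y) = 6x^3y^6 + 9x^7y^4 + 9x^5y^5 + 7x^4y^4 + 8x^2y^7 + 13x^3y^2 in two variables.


Examine each term for its total degree (sum of exponents).
  Term '6x^3y^6' has total degree 3+6 = 9.
  Term '9x^7y^4' has total degree 7+4 = 11.
  Term '9x^5y^5' has total degree 5+5 = 10.
  Term '7x^4y^4' has total degree 4+4 = 8.
  Term '8x^2y^7' has total degree 2+7 = 9.
  Term '13x^3y^2' has total degree 3+2 = 5.
The maximum total degree among all terms is 11.

11


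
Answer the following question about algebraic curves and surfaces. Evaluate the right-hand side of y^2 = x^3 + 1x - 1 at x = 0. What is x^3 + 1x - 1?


Compute x^3 + 1x - 1 at x = 0:
x^3 = 0^3 = 0
1*x = 1*0 = 0
Sum: 0 + 0 - 1 = -1

-1


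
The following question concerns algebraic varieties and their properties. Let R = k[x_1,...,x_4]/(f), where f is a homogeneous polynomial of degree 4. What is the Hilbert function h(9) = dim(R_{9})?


For R = k[x_1,...,x_n]/(f) with f homogeneous of degree e:
The Hilbert series is (1 - t^e)/(1 - t)^n.
So h(d) = C(d+n-1, n-1) - C(d-e+n-1, n-1) for d >= e.
With n=4, e=4, d=9:
C(9+4-1, 4-1) = C(12, 3) = 220
C(9-4+4-1, 4-1) = C(8, 3) = 56
h(9) = 220 - 56 = 164

164


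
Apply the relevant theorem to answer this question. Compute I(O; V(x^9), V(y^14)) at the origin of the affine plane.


The intersection multiplicity of V(x^a) and V(y^b) at the origin is:
I(O; V(x^9), V(y^14)) = dim_k(k[x,y]/(x^9, y^14))
A basis for k[x,y]/(x^9, y^14) is the set of monomials x^i * y^j
where 0 <= i < 9 and 0 <= j < 14.
The number of such monomials is 9 * 14 = 126

126


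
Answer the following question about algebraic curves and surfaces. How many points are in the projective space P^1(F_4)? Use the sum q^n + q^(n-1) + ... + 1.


P^1(F_4) has (q^(n+1) - 1)/(q - 1) points.
= 4^1 + 4^0
= 4 + 1
= 5

5


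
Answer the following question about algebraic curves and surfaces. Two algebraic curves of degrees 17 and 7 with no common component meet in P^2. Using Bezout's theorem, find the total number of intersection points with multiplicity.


Bezout's theorem states the intersection count equals the product of degrees.
Intersection count = 17 * 7 = 119

119


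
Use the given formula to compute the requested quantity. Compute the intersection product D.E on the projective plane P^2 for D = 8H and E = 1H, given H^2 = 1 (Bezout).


Using bilinearity of the intersection pairing on the projective plane P^2:
(aH).(bH) = ab * (H.H)
We have H^2 = 1 (Bezout).
D.E = (8H).(1H) = 8*1*1
= 8*1
= 8

8


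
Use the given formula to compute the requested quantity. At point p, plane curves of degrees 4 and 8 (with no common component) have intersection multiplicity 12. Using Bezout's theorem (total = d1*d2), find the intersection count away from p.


By Bezout's theorem, the total intersection number is d1 * d2.
Total = 4 * 8 = 32
Intersection multiplicity at p = 12
Remaining intersections = 32 - 12 = 20

20


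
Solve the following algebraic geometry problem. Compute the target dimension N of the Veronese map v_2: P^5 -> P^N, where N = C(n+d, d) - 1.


The Veronese embedding v_d: P^n -> P^N maps each point to all
degree-d monomials in n+1 homogeneous coordinates.
N = C(n+d, d) - 1
N = C(5+2, 2) - 1
N = C(7, 2) - 1
C(7, 2) = 21
N = 21 - 1 = 20

20


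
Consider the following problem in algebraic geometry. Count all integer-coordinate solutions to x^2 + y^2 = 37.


Systematically check integer values of x where x^2 <= 37.
For each valid x, check if 37 - x^2 is a perfect square.
x=1: 37 - 1 = 36, sqrt = 6 (valid)
x=6: 37 - 36 = 1, sqrt = 1 (valid)
Total integer solutions found: 8

8


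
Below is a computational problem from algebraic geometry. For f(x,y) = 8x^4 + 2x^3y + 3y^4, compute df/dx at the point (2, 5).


df/dx = 4*8*x^3 + 3*2*x^2*y
At (2,5): 4*8*2^3 + 3*2*2^2*5
= 256 + 120
= 376

376


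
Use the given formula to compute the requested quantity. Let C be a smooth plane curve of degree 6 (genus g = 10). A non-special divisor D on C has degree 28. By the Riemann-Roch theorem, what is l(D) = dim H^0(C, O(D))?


First, compute the genus of a smooth plane curve of degree 6:
g = (d-1)(d-2)/2 = (6-1)(6-2)/2 = 10
For a non-special divisor D (i.e., h^1(D) = 0), Riemann-Roch gives:
l(D) = deg(D) - g + 1
Since deg(D) = 28 >= 2g - 1 = 19, D is non-special.
l(D) = 28 - 10 + 1 = 19

19


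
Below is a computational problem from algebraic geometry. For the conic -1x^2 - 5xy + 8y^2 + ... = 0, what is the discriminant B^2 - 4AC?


The discriminant of a conic Ax^2 + Bxy + Cy^2 + ... = 0 is B^2 - 4AC.
B^2 = (-5)^2 = 25
4AC = 4*(-1)*8 = -32
Discriminant = 25 + 32 = 57

57


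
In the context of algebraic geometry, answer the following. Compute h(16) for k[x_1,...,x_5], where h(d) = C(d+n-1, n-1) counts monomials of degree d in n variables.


The Hilbert function for the polynomial ring in 5 variables is:
h(d) = C(d+n-1, n-1)
h(16) = C(16+5-1, 5-1) = C(20, 4)
= 20! / (4! * 16!)
= 4845

4845


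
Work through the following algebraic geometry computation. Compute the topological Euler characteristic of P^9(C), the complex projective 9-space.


The complex projective space P^9 has one cell in each even real dimension 0, 2, ..., 18.
The cohomology groups are H^{2k}(P^9) = Z for k = 0,...,9, and 0 otherwise.
Euler characteristic = sum of Betti numbers = 1 per even-dimensional cohomology group.
chi(P^9) = 9 + 1 = 10

10


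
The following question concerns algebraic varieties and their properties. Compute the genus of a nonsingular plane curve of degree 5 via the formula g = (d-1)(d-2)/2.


Using the genus formula for smooth plane curves:
g = (d-1)(d-2)/2
g = (5-1)(5-2)/2
g = 4*3/2
g = 12/2 = 6

6


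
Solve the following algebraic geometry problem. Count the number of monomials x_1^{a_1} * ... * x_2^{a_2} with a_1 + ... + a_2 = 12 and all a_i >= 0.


The number of degree-12 monomials in 2 variables is C(d+n-1, n-1).
= C(12+2-1, 2-1) = C(13, 1)
= 13

13


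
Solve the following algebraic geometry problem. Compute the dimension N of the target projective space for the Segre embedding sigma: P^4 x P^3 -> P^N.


The Segre embedding maps P^m x P^n into P^N via
all products of coordinates from each factor.
N = (m+1)(n+1) - 1
N = (4+1)(3+1) - 1
N = 5*4 - 1
N = 20 - 1 = 19

19


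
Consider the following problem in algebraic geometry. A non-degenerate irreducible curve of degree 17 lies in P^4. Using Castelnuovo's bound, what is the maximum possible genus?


Castelnuovo's bound: write d - 1 = m(r-1) + epsilon with 0 <= epsilon < r-1.
d - 1 = 17 - 1 = 16
r - 1 = 4 - 1 = 3
16 = 5*3 + 1, so m = 5, epsilon = 1
pi(d, r) = m(m-1)(r-1)/2 + m*epsilon
= 5*4*3/2 + 5*1
= 60/2 + 5
= 30 + 5 = 35

35
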